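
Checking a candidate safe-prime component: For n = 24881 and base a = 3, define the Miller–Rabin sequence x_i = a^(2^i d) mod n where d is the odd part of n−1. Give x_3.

6375

n − 1 = 24880 = 2^4 · 1555, so s = 4 and d = 1555.
Repeated squaring mod 24881: 3^1 ≡ 3, 3^2 ≡ 9, 3^4 ≡ 81, 3^8 ≡ 6561, 3^16 ≡ 2591, 3^32 ≡ 20292, 3^64 ≡ 9595, 3^128 ≡ 4325, 3^256 ≡ 19994, 3^512 ≡ 21890, 3^1024 ≡ 13802.
1555 = 1024 + 512 + 16 + 2 + 1, so 3^1555 ≡ 13802·21890·2591·9·3 ≡ 14387 (mod 24881).
x_0 = 14387.
x_1 = 14387^2 mod 24881 = 730.
x_2 = 730^2 mod 24881 = 10399.
x_3 = 10399^2 mod 24881 = 6375.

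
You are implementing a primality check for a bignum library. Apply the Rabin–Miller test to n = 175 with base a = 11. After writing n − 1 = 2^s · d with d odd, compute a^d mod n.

71

n − 1 = 174 = 2^1 · 87, so s = 1 and d = 87.
11^87 mod 175 = 71.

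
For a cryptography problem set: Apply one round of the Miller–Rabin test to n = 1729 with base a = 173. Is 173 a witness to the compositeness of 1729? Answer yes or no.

n − 1 = 1728 = 2^6 · 27, so s = 6 and d = 27.
x_0 = 173^27 mod 1729 = 1728.
x_0 = 1728 ≡ −1, so 173 is not a witness.

no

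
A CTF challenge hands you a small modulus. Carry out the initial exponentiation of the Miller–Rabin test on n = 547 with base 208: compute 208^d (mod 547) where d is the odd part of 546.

1

n − 1 = 546 = 2^1 · 273, so s = 1 and d = 273.
208^273 mod 547 = 1.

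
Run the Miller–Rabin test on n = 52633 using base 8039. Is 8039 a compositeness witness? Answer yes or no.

n − 1 = 52632 = 2^3 · 6579, so s = 3 and d = 6579.
x_0 = 8039^6579 mod 52633 = 52632.
x_0 = 52632 ≡ −1, so 8039 is not a witness.

no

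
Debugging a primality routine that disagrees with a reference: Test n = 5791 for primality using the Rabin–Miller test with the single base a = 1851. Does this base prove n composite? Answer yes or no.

n − 1 = 5790 = 2^1 · 2895, so s = 1 and d = 2895.
x_0 = 1851^2895 mod 5791 = 1.
x_0 = 1, so 1851 is not a witness.

no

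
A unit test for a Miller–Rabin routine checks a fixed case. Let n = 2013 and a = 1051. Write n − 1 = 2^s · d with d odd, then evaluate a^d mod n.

1756

n − 1 = 2012 = 2^2 · 503, so s = 2 and d = 503.
Repeated squaring mod 2013: 1051^1 ≡ 1051, 1051^2 ≡ 1477, 1051^4 ≡ 1450, 1051^8 ≡ 928, 1051^16 ≡ 1633, 1051^32 ≡ 1477, 1051^64 ≡ 1450, 1051^128 ≡ 928, 1051^256 ≡ 1633.
503 = 256 + 128 + 64 + 32 + 16 + 4 + 2 + 1, so 1051^503 ≡ 1633·928·1450·1477·1633·1450·1477·1051 ≡ 1756 (mod 2013).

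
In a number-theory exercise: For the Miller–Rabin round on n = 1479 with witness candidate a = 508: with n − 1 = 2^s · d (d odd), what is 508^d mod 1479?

n − 1 = 1478 = 2^1 · 739, so s = 1 and d = 739.
By repeated squaring, 508^739 ≡ 1471 (mod 1479).

1471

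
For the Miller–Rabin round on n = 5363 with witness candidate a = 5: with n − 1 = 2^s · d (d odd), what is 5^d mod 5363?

4551

n − 1 = 5362 = 2^1 · 2681, so s = 1 and d = 2681.
5^2681 mod 5363 = 4551.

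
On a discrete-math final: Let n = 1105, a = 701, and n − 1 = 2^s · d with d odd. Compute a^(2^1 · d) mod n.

n − 1 = 1104 = 2^4 · 69, so s = 4 and d = 69.
x_0 = 701^69 mod 1105 = 701.
x_1 = 701^2 mod 1105 = 781.

781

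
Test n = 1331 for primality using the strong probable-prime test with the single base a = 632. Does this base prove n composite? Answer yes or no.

no

n − 1 = 1330 = 2^1 · 665, so s = 1 and d = 665.
x_0 = 632^665 mod 1331 = 1.
x_0 = 1, so 632 is not a witness.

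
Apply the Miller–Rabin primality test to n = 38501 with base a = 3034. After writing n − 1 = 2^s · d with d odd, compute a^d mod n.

n − 1 = 38500 = 2^2 · 9625, so s = 2 and d = 9625.
3034^9625 mod 38501 = 32219.

32219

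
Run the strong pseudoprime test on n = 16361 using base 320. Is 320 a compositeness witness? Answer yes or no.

no

n − 1 = 16360 = 2^3 · 2045, so s = 3 and d = 2045.
x_0 = 320^2045 mod 16361 = 5549.
x_0 is neither 1 nor 16360, so continue squaring.
x_1 = 5549^2 mod 16361 = 16360.
x_1 ≡ −1, so 320 is not a witness.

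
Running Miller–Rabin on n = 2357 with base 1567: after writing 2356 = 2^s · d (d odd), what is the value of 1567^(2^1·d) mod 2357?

2356

n − 1 = 2356 = 2^2 · 589, so s = 2 and d = 589.
x_0 = 1567^589 mod 2357 = 633.
x_1 = 633^2 mod 2357 = 2356.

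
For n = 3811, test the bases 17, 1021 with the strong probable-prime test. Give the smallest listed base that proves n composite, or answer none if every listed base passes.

17

n − 1 = 3810 = 2^1 · 1905, so s = 1 and d = 1905.
Base 17: x_0 = 17^1905 mod 3811 = 1503. x_0 ∉ {1, 3810} and s = 1, so 17 is a Miller–Rabin witness and 3811 is composite.
Base 1021: x_0 = 1021^1905 mod 3811 = 3390. x_0 ∉ {1, 3810} and s = 1, so 1021 is a Miller–Rabin witness and 3811 is composite.
The smallest witness among the given bases is 17.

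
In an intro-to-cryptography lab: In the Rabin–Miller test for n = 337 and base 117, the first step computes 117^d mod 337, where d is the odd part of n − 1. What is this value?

n − 1 = 336 = 2^4 · 21, so s = 4 and d = 21.
Repeated squaring mod 337: 117^1 ≡ 117, 117^2 ≡ 209, 117^4 ≡ 208, 117^8 ≡ 128, 117^16 ≡ 208.
21 = 16 + 4 + 1, so 117^21 ≡ 208·208·117 ≡ 148 (mod 337).

148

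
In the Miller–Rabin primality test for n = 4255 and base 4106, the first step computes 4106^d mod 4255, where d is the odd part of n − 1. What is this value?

36

n − 1 = 4254 = 2^1 · 2127, so s = 1 and d = 2127.
4106^2127 mod 4255 = 36.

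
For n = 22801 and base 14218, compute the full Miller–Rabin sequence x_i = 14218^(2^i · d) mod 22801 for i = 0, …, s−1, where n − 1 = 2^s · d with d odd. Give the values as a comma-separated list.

10267, 2266, 4531, 9061

n − 1 = 22800 = 2^4 · 1425, so s = 4 and d = 1425.
x_0 = 14218^1425 mod 22801 = 10267.
x_1 = 10267^2 mod 22801 = 2266.
x_2 = 2266^2 mod 22801 = 4531.
x_3 = 4531^2 mod 22801 = 9061.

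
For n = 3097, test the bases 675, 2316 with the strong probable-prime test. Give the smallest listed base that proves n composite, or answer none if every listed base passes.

n − 1 = 3096 = 2^3 · 387, so s = 3 and d = 387.
Base 675: x_0 = 675^387 mod 3097 = 3096. x_0 = 3096 ≡ −1, so 675 is not a witness.
Base 2316: x_0 = 2316^387 mod 3097 = 2585. x_0 is neither 1 nor 3096, so continue squaring. x_1 = 2585^2 mod 3097 = 1996. x_2 = 1996^2 mod 3097 = 1274. Reached i = s−1 = 2 without hitting −1: 2316 is a Miller–Rabin witness and 3097 is composite.
The smallest witness among the given bases is 2316.

2316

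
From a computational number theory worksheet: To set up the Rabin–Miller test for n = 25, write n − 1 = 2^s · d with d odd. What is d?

3

Halving: 24 → 12 → 6 → 3; 3 is odd.
So 24 = 2^3 · 3.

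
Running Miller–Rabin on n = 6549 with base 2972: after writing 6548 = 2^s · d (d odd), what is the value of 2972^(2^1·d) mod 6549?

n − 1 = 6548 = 2^2 · 1637, so s = 2 and d = 1637.
x_0 = 2972^1637 mod 6549 = 3290.
x_1 = 3290^2 mod 6549 = 5152.

5152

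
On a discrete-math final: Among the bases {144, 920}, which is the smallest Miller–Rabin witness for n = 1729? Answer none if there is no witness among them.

n − 1 = 1728 = 2^6 · 27, so s = 6 and d = 27.
Base 144: x_0 = 144^27 mod 1729 = 1. x_0 = 1, so 144 is not a witness.
Base 920: x_0 = 920^27 mod 1729 = 1728. x_0 = 1728 ≡ −1, so 920 is not a witness.
No listed base is a witness for 1729.

none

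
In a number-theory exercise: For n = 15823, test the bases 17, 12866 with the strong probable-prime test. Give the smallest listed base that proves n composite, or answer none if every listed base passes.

n − 1 = 15822 = 2^1 · 7911, so s = 1 and d = 7911.
Base 17: x_0 = 17^7911 mod 15823 = 1. x_0 = 1, so 17 is not a witness.
Base 12866: x_0 = 12866^7911 mod 15823 = 15822. x_0 = 15822 ≡ −1, so 12866 is not a witness.
No listed base is a witness for 15823.

none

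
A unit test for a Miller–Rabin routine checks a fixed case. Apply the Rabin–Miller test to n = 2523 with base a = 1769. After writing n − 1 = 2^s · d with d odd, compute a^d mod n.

n − 1 = 2522 = 2^1 · 1261, so s = 1 and d = 1261.
By repeated squaring, 1769^1261 ≡ 1682 (mod 2523).

1682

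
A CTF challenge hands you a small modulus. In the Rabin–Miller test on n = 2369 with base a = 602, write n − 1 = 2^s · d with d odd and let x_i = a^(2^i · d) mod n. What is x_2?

n − 1 = 2368 = 2^6 · 37, so s = 6 and d = 37.
x_0 = 602^37 mod 2369 = 486.
x_1 = 486^2 mod 2369 = 1665.
x_2 = 1665^2 mod 2369 = 495.

495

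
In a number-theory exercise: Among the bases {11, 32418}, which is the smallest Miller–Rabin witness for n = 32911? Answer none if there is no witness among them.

n − 1 = 32910 = 2^1 · 16455, so s = 1 and d = 16455.
Base 11: x_0 = 11^16455 mod 32911 = 1. x_0 = 1, so 11 is not a witness.
Base 32418: x_0 = 32418^16455 mod 32911 = 32910. x_0 = 32910 ≡ −1, so 32418 is not a witness.
No listed base is a witness for 32911.

none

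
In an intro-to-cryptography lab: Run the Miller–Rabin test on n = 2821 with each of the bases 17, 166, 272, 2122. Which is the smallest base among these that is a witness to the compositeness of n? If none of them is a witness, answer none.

n − 1 = 2820 = 2^2 · 705, so s = 2 and d = 705.
Base 17: x_0 = 17^705 mod 2821 = 2820. x_0 = 2820 ≡ −1, so 17 is not a witness.
Base 166: x_0 = 166^705 mod 2821 = 2820. x_0 = 2820 ≡ −1, so 166 is not a witness.
Base 272: x_0 = 272^705 mod 2821 = 2820. x_0 = 2820 ≡ −1, so 272 is not a witness.
Base 2122: x_0 = 2122^705 mod 2821 = 1. x_0 = 1, so 2122 is not a witness.
No listed base is a witness for 2821.

none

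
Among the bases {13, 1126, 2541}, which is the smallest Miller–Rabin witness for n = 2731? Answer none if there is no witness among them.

n − 1 = 2730 = 2^1 · 1365, so s = 1 and d = 1365.
Base 13: x_0 = 13^1365 mod 2731 = 1. x_0 = 1, so 13 is not a witness.
Base 1126: x_0 = 1126^1365 mod 2731 = 2730. x_0 = 2730 ≡ −1, so 1126 is not a witness.
Base 2541: x_0 = 2541^1365 mod 2731 = 1. x_0 = 1, so 2541 is not a witness.
No listed base is a witness for 2731.

none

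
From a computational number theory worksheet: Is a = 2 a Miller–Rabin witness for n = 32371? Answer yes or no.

no

n − 1 = 32370 = 2^1 · 16185, so s = 1 and d = 16185.
x_0 = 2^16185 mod 32371 = 32370.
x_0 = 32370 ≡ −1, so 2 is not a witness.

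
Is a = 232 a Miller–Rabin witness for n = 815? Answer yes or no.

n − 1 = 814 = 2^1 · 407, so s = 1 and d = 407.
Repeated squaring mod 815: 232^1 ≡ 232, 232^2 ≡ 34, 232^4 ≡ 341, 232^8 ≡ 551, 232^16 ≡ 421, 232^32 ≡ 386, 232^64 ≡ 666, 232^128 ≡ 196, 232^256 ≡ 111.
407 = 256 + 128 + 16 + 4 + 2 + 1, so 232^407 ≡ 111·196·421·341·34·232 ≡ 523 (mod 815).
x_0 = 232^407 mod 815 = 523.
x_0 ∉ {1, 814} and s = 1, so 232 is a Miller–Rabin witness and 815 is composite.

yes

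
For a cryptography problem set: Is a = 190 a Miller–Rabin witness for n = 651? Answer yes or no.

no

n − 1 = 650 = 2^1 · 325, so s = 1 and d = 325.
x_0 = 190^325 mod 651 = 1.
x_0 = 1, so 190 is not a witness.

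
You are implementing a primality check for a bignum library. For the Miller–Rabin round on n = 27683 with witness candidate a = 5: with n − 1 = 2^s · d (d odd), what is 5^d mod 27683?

8364

n − 1 = 27682 = 2^1 · 13841, so s = 1 and d = 13841.
5^13841 mod 27683 = 8364.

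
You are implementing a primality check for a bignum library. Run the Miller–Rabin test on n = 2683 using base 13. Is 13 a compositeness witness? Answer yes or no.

no

n − 1 = 2682 = 2^1 · 1341, so s = 1 and d = 1341.
Repeated squaring mod 2683: 13^1 ≡ 13, 13^2 ≡ 169, 13^4 ≡ 1731, 13^8 ≡ 2133, 13^16 ≡ 2004, 13^32 ≡ 2248, 13^64 ≡ 1415, 13^128 ≡ 707, 13^256 ≡ 811, 13^512 ≡ 386, 13^1024 ≡ 1431.
1341 = 1024 + 256 + 32 + 16 + 8 + 4 + 1, so 13^1341 ≡ 1431·811·2248·2004·2133·1731·13 ≡ 2682 (mod 2683).
x_0 = 13^1341 mod 2683 = 2682.
x_0 = 2682 ≡ −1, so 13 is not a witness.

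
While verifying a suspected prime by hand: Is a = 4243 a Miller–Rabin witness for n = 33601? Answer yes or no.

n − 1 = 33600 = 2^6 · 525, so s = 6 and d = 525.
Repeated squaring mod 33601: 4243^1 ≡ 4243, 4243^2 ≡ 26514, 4243^4 ≡ 25675, 4243^8 ≡ 21207, 4243^16 ≡ 21065, 4243^32 ≡ 33020, 4243^64 ≡ 1551, 4243^128 ≡ 19930, 4243^256 ≡ 7479, 4243^512 ≡ 23377.
525 = 512 + 8 + 4 + 1, so 4243^525 ≡ 23377·21207·25675·4243 ≡ 2616 (mod 33601).
x_0 = 4243^525 mod 33601 = 2616.
x_0 is neither 1 nor 33600, so continue squaring.
x_1 = 2616^2 mod 33601 = 22453.
x_2 = 22453^2 mod 33601 = 21406.
x_3 = 21406^2 mod 33601 = 33600.
x_3 ≡ −1, so 4243 is not a witness.

no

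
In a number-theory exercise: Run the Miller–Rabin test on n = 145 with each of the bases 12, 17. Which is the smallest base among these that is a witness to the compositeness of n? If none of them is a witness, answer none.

none

n − 1 = 144 = 2^4 · 9, so s = 4 and d = 9.
Base 12: x_0 = 12^9 mod 145 = 12. x_0 is neither 1 nor 144, so continue squaring. x_1 = 12^2 mod 145 = 144. x_1 ≡ −1, so 12 is not a witness.
Base 17: x_0 = 17^9 mod 145 = 17. x_0 is neither 1 nor 144, so continue squaring. x_1 = 17^2 mod 145 = 144. x_1 ≡ −1, so 17 is not a witness.
No listed base is a witness for 145.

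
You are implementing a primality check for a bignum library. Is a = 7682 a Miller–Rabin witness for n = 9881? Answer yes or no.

n − 1 = 9880 = 2^3 · 1235, so s = 3 and d = 1235.
x_0 = 7682^1235 mod 9881 = 1438.
x_0 is neither 1 nor 9880, so continue squaring.
x_1 = 1438^2 mod 9881 = 2715.
x_2 = 2715^2 mod 9881 = 9880.
x_2 ≡ −1, so 7682 is not a witness.

no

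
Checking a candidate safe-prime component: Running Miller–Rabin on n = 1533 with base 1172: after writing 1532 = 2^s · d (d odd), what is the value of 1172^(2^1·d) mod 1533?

4

n − 1 = 1532 = 2^2 · 383, so s = 2 and d = 383.
Repeated squaring mod 1533: 1172^1 ≡ 1172, 1172^2 ≡ 16, 1172^4 ≡ 256, 1172^8 ≡ 1150, 1172^16 ≡ 1054, 1172^32 ≡ 1024, 1172^64 ≡ 4, 1172^128 ≡ 16, 1172^256 ≡ 256.
383 = 256 + 64 + 32 + 16 + 8 + 4 + 2 + 1, so 1172^383 ≡ 256·4·1024·1054·1150·256·16·1172 ≡ 1097 (mod 1533).
x_0 = 1097.
x_1 = 1097^2 mod 1533 = 4.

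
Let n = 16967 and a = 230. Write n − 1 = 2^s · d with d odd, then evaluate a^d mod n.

n − 1 = 16966 = 2^1 · 8483, so s = 1 and d = 8483.
Repeated squaring mod 16967: 230^1 ≡ 230, 230^2 ≡ 1999, 230^4 ≡ 8756, 230^8 ≡ 10630, 230^16 ≡ 13647, 230^32 ≡ 10817, 230^64 ≡ 3057, 230^128 ≡ 13399, 230^256 ≡ 5374, 230^512 ≡ 2042, 230^1024 ≡ 12849, 230^2048 ≡ 7891, 230^4096 ≡ 15958, 230^8192 ≡ 61.
8483 = 8192 + 256 + 32 + 2 + 1, so 230^8483 ≡ 61·5374·10817·1999·230 ≡ 3186 (mod 16967).

3186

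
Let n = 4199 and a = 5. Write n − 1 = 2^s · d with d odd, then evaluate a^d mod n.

3882

n − 1 = 4198 = 2^1 · 2099, so s = 1 and d = 2099.
5^2099 mod 4199 = 3882.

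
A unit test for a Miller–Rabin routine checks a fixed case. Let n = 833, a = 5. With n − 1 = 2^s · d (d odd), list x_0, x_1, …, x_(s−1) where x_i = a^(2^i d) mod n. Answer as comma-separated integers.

n − 1 = 832 = 2^6 · 13, so s = 6 and d = 13.
x_0 = 5^13 mod 833 = 768.
x_1 = 768^2 mod 833 = 60.
x_2 = 60^2 mod 833 = 268.
x_3 = 268^2 mod 833 = 186.
x_4 = 186^2 mod 833 = 443.
x_5 = 443^2 mod 833 = 494.

768, 60, 268, 186, 443, 494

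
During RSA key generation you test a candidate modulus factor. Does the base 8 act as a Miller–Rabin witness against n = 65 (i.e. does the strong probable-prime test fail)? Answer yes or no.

no

n − 1 = 64 = 2^6 · 1, so s = 6 and d = 1.
x_0 = 8^1 mod 65 = 8.
x_0 is neither 1 nor 64, so continue squaring.
x_1 = 8^2 mod 65 = 64.
x_1 ≡ −1, so 8 is not a witness.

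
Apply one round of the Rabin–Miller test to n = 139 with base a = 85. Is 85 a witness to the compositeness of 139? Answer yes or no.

no

n − 1 = 138 = 2^1 · 69, so s = 1 and d = 69.
x_0 = 85^69 mod 139 = 138.
x_0 = 138 ≡ −1, so 85 is not a witness.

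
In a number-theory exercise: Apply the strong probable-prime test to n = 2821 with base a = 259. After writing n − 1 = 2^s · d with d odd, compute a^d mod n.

805

n − 1 = 2820 = 2^2 · 705, so s = 2 and d = 705.
259^705 mod 2821 = 805.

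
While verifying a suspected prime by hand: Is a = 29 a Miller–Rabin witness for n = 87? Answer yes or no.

n − 1 = 86 = 2^1 · 43, so s = 1 and d = 43.
By repeated squaring, 29^43 ≡ 29 (mod 87).
x_0 = 29^43 mod 87 = 29.
x_0 ∉ {1, 86} and s = 1, so 29 is a Miller–Rabin witness and 87 is composite.

yes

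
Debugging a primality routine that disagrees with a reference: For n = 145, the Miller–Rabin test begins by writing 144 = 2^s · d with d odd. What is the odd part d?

9

Halving: 144 → 72 → 36 → 18 → 9; 9 is odd.
So 144 = 2^4 · 9.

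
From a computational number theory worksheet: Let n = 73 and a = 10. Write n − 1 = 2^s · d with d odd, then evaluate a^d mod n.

10

n − 1 = 72 = 2^3 · 9, so s = 3 and d = 9.
10^9 mod 73 = 10.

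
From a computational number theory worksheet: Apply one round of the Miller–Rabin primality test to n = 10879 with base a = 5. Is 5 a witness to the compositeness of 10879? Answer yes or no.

yes

n − 1 = 10878 = 2^1 · 5439, so s = 1 and d = 5439.
x_0 = 5^5439 mod 10879 = 7610.
x_0 ∉ {1, 10878} and s = 1, so 5 is a Miller–Rabin witness and 10879 is composite.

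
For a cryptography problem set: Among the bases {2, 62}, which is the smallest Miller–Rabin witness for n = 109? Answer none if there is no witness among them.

n − 1 = 108 = 2^2 · 27, so s = 2 and d = 27.
Base 2: x_0 = 2^27 mod 109 = 33. x_0 is neither 1 nor 108, so continue squaring. x_1 = 33^2 mod 109 = 108. x_1 ≡ −1, so 2 is not a witness.
Base 62: x_0 = 62^27 mod 109 = 76. x_0 is neither 1 nor 108, so continue squaring. x_1 = 76^2 mod 109 = 108. x_1 ≡ −1, so 62 is not a witness.
No listed base is a witness for 109.

none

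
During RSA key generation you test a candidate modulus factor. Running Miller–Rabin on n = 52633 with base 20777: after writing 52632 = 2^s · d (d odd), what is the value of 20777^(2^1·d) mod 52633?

49029

n − 1 = 52632 = 2^3 · 6579, so s = 3 and d = 6579.
x_0 = 20777^6579 mod 52633 = 42435.
x_1 = 42435^2 mod 52633 = 49029.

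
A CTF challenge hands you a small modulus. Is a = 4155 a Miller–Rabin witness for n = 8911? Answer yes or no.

n − 1 = 8910 = 2^1 · 4455, so s = 1 and d = 4455.
x_0 = 4155^4455 mod 8911 = 6098.
x_0 ∉ {1, 8910} and s = 1, so 4155 is a Miller–Rabin witness and 8911 is composite.

yes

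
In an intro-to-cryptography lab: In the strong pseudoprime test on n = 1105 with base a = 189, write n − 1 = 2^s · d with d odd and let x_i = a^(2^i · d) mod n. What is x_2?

n − 1 = 1104 = 2^4 · 69, so s = 4 and d = 69.
x_0 = 189^69 mod 1105 = 814.
x_1 = 814^2 mod 1105 = 701.
x_2 = 701^2 mod 1105 = 781.

781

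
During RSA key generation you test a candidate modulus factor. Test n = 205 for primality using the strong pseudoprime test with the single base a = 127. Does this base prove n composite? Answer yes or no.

yes

n − 1 = 204 = 2^2 · 51, so s = 2 and d = 51.
Repeated squaring mod 205: 127^1 ≡ 127, 127^2 ≡ 139, 127^4 ≡ 51, 127^8 ≡ 141, 127^16 ≡ 201, 127^32 ≡ 16.
51 = 32 + 16 + 2 + 1, so 127^51 ≡ 16·201·139·127 ≡ 168 (mod 205).
x_0 = 127^51 mod 205 = 168.
x_0 is neither 1 nor 204, so continue squaring.
x_1 = 168^2 mod 205 = 139.
Reached i = s−1 = 1 without hitting −1: 127 is a Miller–Rabin witness and 205 is composite.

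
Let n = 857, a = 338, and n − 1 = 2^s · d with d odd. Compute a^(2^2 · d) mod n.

n − 1 = 856 = 2^3 · 107, so s = 3 and d = 107.
x_0 = 338^107 mod 857 = 207.
x_1 = 207^2 mod 857 = 856.
x_2 = 856^2 mod 857 = 1.

1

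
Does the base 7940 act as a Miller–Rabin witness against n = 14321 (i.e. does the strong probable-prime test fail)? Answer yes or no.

no

n − 1 = 14320 = 2^4 · 895, so s = 4 and d = 895.
Repeated squaring mod 14321: 7940^1 ≡ 7940, 7940^2 ≡ 2558, 7940^4 ≡ 12988, 7940^8 ≡ 1085, 7940^16 ≡ 2903, 7940^32 ≡ 6661, 7940^64 ≡ 2463, 7940^128 ≡ 8586, 7940^256 ≡ 9209, 7940^512 ≡ 11040.
895 = 512 + 256 + 64 + 32 + 16 + 8 + 4 + 2 + 1, so 7940^895 ≡ 11040·9209·2463·6661·2903·1085·12988·2558·7940 ≡ 2203 (mod 14321).
x_0 = 7940^895 mod 14321 = 2203.
x_0 is neither 1 nor 14320, so continue squaring.
x_1 = 2203^2 mod 14321 = 12711.
x_2 = 12711^2 mod 14321 = 14320.
x_2 ≡ −1, so 7940 is not a witness.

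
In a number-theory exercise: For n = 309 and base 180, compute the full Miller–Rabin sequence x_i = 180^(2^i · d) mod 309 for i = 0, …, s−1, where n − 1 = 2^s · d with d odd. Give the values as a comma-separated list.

n − 1 = 308 = 2^2 · 77, so s = 2 and d = 77.
x_0 = 180^77 mod 309 = 51.
x_1 = 51^2 mod 309 = 129.

51, 129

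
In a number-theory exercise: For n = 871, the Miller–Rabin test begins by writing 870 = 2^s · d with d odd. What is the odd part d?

Halving: 870 → 435; 435 is odd.
So 870 = 2^1 · 435.

435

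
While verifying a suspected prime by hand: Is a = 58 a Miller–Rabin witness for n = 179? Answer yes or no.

n − 1 = 178 = 2^1 · 89, so s = 1 and d = 89.
Repeated squaring mod 179: 58^1 ≡ 58, 58^2 ≡ 142, 58^4 ≡ 116, 58^8 ≡ 31, 58^16 ≡ 66, 58^32 ≡ 60, 58^64 ≡ 20.
89 = 64 + 16 + 8 + 1, so 58^89 ≡ 20·66·31·58 ≡ 178 (mod 179).
x_0 = 58^89 mod 179 = 178.
x_0 = 178 ≡ −1, so 58 is not a witness.

no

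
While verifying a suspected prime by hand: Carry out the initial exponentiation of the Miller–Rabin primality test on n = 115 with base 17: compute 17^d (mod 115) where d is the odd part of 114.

102

n − 1 = 114 = 2^1 · 57, so s = 1 and d = 57.
By repeated squaring, 17^57 ≡ 102 (mod 115).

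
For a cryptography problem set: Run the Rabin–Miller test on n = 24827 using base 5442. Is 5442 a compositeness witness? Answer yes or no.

yes

n − 1 = 24826 = 2^1 · 12413, so s = 1 and d = 12413.
x_0 = 5442^12413 mod 24827 = 23227.
x_0 ∉ {1, 24826} and s = 1, so 5442 is a Miller–Rabin witness and 24827 is composite.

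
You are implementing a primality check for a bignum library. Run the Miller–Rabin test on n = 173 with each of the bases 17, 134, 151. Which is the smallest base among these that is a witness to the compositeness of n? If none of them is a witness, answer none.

n − 1 = 172 = 2^2 · 43, so s = 2 and d = 43.
Base 17: x_0 = 17^43 mod 173 = 80. x_0 is neither 1 nor 172, so continue squaring. x_1 = 80^2 mod 173 = 172. x_1 ≡ −1, so 17 is not a witness.
Base 134: x_0 = 134^43 mod 173 = 93. x_0 is neither 1 nor 172, so continue squaring. x_1 = 93^2 mod 173 = 172. x_1 ≡ −1, so 134 is not a witness.
Base 151: x_0 = 151^43 mod 173 = 172. x_0 = 172 ≡ −1, so 151 is not a witness.
No listed base is a witness for 173.

none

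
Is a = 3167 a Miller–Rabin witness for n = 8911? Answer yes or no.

no

n − 1 = 8910 = 2^1 · 4455, so s = 1 and d = 4455.
Repeated squaring mod 8911: 3167^1 ≡ 3167, 3167^2 ≡ 5014, 3167^4 ≡ 2265, 3167^8 ≡ 6400, 3167^16 ≡ 5044, 3167^32 ≡ 1031, 3167^64 ≡ 2552, 3167^128 ≡ 7674, 3167^256 ≡ 6388, 3167^512 ≡ 3075, 3167^1024 ≡ 1054, 3167^2048 ≡ 5952, 3167^4096 ≡ 5079.
4455 = 4096 + 256 + 64 + 32 + 4 + 2 + 1, so 3167^4455 ≡ 5079·6388·2552·1031·2265·5014·3167 ≡ 8910 (mod 8911).
x_0 = 3167^4455 mod 8911 = 8910.
x_0 = 8910 ≡ −1, so 3167 is not a witness.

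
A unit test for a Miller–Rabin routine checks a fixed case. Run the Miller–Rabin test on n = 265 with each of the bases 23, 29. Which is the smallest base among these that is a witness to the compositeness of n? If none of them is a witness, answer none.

n − 1 = 264 = 2^3 · 33, so s = 3 and d = 33.
Base 23: x_0 = 23^33 mod 265 = 23. x_0 is neither 1 nor 264, so continue squaring. x_1 = 23^2 mod 265 = 264. x_1 ≡ −1, so 23 is not a witness.
Base 29: x_0 = 29^33 mod 265 = 229. x_0 is neither 1 nor 264, so continue squaring. x_1 = 229^2 mod 265 = 236. x_2 = 236^2 mod 265 = 46. Reached i = s−1 = 2 without hitting −1: 29 is a Miller–Rabin witness and 265 is composite.
The smallest witness among the given bases is 29.

29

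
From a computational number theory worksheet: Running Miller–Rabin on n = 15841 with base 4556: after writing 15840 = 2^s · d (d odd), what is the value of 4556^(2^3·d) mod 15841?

n − 1 = 15840 = 2^5 · 495, so s = 5 and d = 495.
Repeated squaring mod 15841: 4556^1 ≡ 4556, 4556^2 ≡ 5426, 4556^4 ≡ 8898, 4556^8 ≡ 1086, 4556^16 ≡ 7162, 4556^32 ≡ 1086, 4556^64 ≡ 7162, 4556^128 ≡ 1086, 4556^256 ≡ 7162.
495 = 256 + 128 + 64 + 32 + 8 + 4 + 2 + 1, so 4556^495 ≡ 7162·1086·7162·1086·1086·8898·5426·4556 ≡ 6726 (mod 15841).
x_0 = 6726.
x_1 = 6726^2 mod 15841 = 13021.
x_2 = 13021^2 mod 15841 = 218.
x_3 = 218^2 mod 15841 = 1.

1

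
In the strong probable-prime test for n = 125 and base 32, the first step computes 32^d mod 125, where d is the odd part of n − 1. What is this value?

93

n − 1 = 124 = 2^2 · 31, so s = 2 and d = 31.
32^31 mod 125 = 93.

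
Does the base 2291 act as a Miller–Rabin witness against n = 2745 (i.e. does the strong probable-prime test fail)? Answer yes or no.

n − 1 = 2744 = 2^3 · 343, so s = 3 and d = 343.
x_0 = 2291^343 mod 2745 = 1301.
x_0 is neither 1 nor 2744, so continue squaring.
x_1 = 1301^2 mod 2745 = 1681.
x_2 = 1681^2 mod 2745 = 1156.
Reached i = s−1 = 2 without hitting −1: 2291 is a Miller–Rabin witness and 2745 is composite.

yes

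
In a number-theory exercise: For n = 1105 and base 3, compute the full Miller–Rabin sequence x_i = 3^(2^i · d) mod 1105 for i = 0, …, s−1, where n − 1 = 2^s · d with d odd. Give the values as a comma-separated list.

1093, 144, 846, 781

n − 1 = 1104 = 2^4 · 69, so s = 4 and d = 69.
x_0 = 3^69 mod 1105 = 1093.
x_1 = 1093^2 mod 1105 = 144.
x_2 = 144^2 mod 1105 = 846.
x_3 = 846^2 mod 1105 = 781.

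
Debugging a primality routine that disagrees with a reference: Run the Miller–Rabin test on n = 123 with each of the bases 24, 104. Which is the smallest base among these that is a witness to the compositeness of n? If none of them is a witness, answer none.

24

n − 1 = 122 = 2^1 · 61, so s = 1 and d = 61.
Base 24: x_0 = 24^61 mod 123 = 99. x_0 ∉ {1, 122} and s = 1, so 24 is a Miller–Rabin witness and 123 is composite.
Base 104: x_0 = 104^61 mod 123 = 101. x_0 ∉ {1, 122} and s = 1, so 104 is a Miller–Rabin witness and 123 is composite.
The smallest witness among the given bases is 24.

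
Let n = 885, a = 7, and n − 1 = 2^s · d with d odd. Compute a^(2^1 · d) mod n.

n − 1 = 884 = 2^2 · 221, so s = 2 and d = 221.
x_0 = 7^221 mod 885 = 322.
x_1 = 322^2 mod 885 = 139.

139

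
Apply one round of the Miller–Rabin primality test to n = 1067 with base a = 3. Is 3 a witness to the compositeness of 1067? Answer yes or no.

n − 1 = 1066 = 2^1 · 533, so s = 1 and d = 533.
x_0 = 3^533 mod 1067 = 49.
x_0 ∉ {1, 1066} and s = 1, so 3 is a Miller–Rabin witness and 1067 is composite.

yes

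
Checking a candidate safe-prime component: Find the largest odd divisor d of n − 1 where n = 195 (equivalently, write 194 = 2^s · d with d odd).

Halving: 194 → 97; 97 is odd.
So 194 = 2^1 · 97.

97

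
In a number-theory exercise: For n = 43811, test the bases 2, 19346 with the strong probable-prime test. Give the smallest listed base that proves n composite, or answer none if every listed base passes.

n − 1 = 43810 = 2^1 · 21905, so s = 1 and d = 21905.
Base 2: x_0 = 2^21905 mod 43811 = 4850. x_0 ∉ {1, 43810} and s = 1, so 2 is a Miller–Rabin witness and 43811 is composite.
Base 19346: x_0 = 19346^21905 mod 43811 = 32814. x_0 ∉ {1, 43810} and s = 1, so 19346 is a Miller–Rabin witness and 43811 is composite.
The smallest witness among the given bases is 2.

2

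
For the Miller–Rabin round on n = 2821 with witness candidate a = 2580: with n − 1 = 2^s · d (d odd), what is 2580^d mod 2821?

2605

n − 1 = 2820 = 2^2 · 705, so s = 2 and d = 705.
Repeated squaring mod 2821: 2580^1 ≡ 2580, 2580^2 ≡ 1661, 2580^4 ≡ 2804, 2580^8 ≡ 289, 2580^16 ≡ 1712, 2580^32 ≡ 2746, 2580^64 ≡ 2804, 2580^128 ≡ 289, 2580^256 ≡ 1712, 2580^512 ≡ 2746.
705 = 512 + 128 + 64 + 1, so 2580^705 ≡ 2746·289·2804·2580 ≡ 2605 (mod 2821).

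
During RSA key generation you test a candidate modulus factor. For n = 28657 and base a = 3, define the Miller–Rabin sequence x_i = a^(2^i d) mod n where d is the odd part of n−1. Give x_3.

n − 1 = 28656 = 2^4 · 1791, so s = 4 and d = 1791.
x_0 = 3^1791 mod 28657 = 10946.
x_1 = 10946^2 mod 28657 = 28656.
x_2 = 28656^2 mod 28657 = 1.
x_3 = 1^2 mod 28657 = 1.

1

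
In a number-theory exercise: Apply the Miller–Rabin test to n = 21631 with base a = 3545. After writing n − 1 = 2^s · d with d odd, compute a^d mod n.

n − 1 = 21630 = 2^1 · 10815, so s = 1 and d = 10815.
3545^10815 mod 21631 = 10274.

10274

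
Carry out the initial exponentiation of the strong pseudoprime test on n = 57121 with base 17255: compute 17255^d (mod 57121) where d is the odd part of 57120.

52340

n − 1 = 57120 = 2^5 · 1785, so s = 5 and d = 1785.
By repeated squaring, 17255^1785 ≡ 52340 (mod 57121).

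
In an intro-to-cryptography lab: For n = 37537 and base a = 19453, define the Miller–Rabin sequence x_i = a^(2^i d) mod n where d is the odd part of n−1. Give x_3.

37536

n − 1 = 37536 = 2^5 · 1173, so s = 5 and d = 1173.
x_0 = 19453^1173 mod 37537 = 4414.
x_1 = 4414^2 mod 37537 = 1693.
x_2 = 1693^2 mod 37537 = 13437.
x_3 = 13437^2 mod 37537 = 37536.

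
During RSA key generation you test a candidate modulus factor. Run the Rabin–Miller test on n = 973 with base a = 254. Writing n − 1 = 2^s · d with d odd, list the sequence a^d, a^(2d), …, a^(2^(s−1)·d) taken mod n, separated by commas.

n − 1 = 972 = 2^2 · 243, so s = 2 and d = 243.
x_0 = 254^243 mod 973 = 365.
x_1 = 365^2 mod 973 = 897.

365, 897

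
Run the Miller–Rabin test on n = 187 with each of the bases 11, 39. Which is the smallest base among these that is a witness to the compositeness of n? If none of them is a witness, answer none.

11

n − 1 = 186 = 2^1 · 93, so s = 1 and d = 93.
Base 11: x_0 = 11^93 mod 187 = 143. x_0 ∉ {1, 186} and s = 1, so 11 is a Miller–Rabin witness and 187 is composite.
Base 39: x_0 = 39^93 mod 187 = 139. x_0 ∉ {1, 186} and s = 1, so 39 is a Miller–Rabin witness and 187 is composite.
The smallest witness among the given bases is 11.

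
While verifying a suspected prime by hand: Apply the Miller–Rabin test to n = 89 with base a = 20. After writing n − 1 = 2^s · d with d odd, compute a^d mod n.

55

n − 1 = 88 = 2^3 · 11, so s = 3 and d = 11.
Repeated squaring mod 89: 20^1 ≡ 20, 20^2 ≡ 44, 20^4 ≡ 67, 20^8 ≡ 39.
11 = 8 + 2 + 1, so 20^11 ≡ 39·44·20 ≡ 55 (mod 89).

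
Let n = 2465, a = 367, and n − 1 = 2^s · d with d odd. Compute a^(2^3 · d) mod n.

1886

n − 1 = 2464 = 2^5 · 77, so s = 5 and d = 77.
x_0 = 367^77 mod 2465 = 742.
x_1 = 742^2 mod 2465 = 869.
x_2 = 869^2 mod 2465 = 871.
x_3 = 871^2 mod 2465 = 1886.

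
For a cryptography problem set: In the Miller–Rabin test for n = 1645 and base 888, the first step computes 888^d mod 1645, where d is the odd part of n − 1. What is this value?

n − 1 = 1644 = 2^2 · 411, so s = 2 and d = 411.
Repeated squaring mod 1645: 888^1 ≡ 888, 888^2 ≡ 589, 888^4 ≡ 1471, 888^8 ≡ 666, 888^16 ≡ 1051, 888^32 ≡ 806, 888^64 ≡ 1506, 888^128 ≡ 1226, 888^256 ≡ 1191.
411 = 256 + 128 + 16 + 8 + 2 + 1, so 888^411 ≡ 1191·1226·1051·666·589·888 ≡ 97 (mod 1645).

97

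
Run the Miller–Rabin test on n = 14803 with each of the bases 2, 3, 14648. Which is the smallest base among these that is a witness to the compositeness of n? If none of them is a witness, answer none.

2

n − 1 = 14802 = 2^1 · 7401, so s = 1 and d = 7401.
Base 2: x_0 = 2^7401 mod 14803 = 9552. x_0 ∉ {1, 14802} and s = 1, so 2 is a Miller–Rabin witness and 14803 is composite.
Base 3: x_0 = 3^7401 mod 14803 = 9174. x_0 ∉ {1, 14802} and s = 1, so 3 is a Miller–Rabin witness and 14803 is composite.
Base 14648: x_0 = 14648^7401 mod 14803 = 9647. x_0 ∉ {1, 14802} and s = 1, so 14648 is a Miller–Rabin witness and 14803 is composite.
The smallest witness among the given bases is 2.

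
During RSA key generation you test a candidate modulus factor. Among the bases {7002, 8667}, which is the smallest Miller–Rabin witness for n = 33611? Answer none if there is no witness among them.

7002

n − 1 = 33610 = 2^1 · 16805, so s = 1 and d = 16805.
Base 7002: x_0 = 7002^16805 mod 33611 = 9286. x_0 ∉ {1, 33610} and s = 1, so 7002 is a Miller–Rabin witness and 33611 is composite.
Base 8667: x_0 = 8667^16805 mod 33611 = 23133. x_0 ∉ {1, 33610} and s = 1, so 8667 is a Miller–Rabin witness and 33611 is composite.
The smallest witness among the given bases is 7002.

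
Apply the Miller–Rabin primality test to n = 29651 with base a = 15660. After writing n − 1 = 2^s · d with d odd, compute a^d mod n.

n − 1 = 29650 = 2^1 · 14825, so s = 1 and d = 14825.
15660^14825 mod 29651 = 28730.

28730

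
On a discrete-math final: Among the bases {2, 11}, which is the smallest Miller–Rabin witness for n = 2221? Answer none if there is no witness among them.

none

n − 1 = 2220 = 2^2 · 555, so s = 2 and d = 555.
Base 2: x_0 = 2^555 mod 2221 = 1431. x_0 is neither 1 nor 2220, so continue squaring. x_1 = 1431^2 mod 2221 = 2220. x_1 ≡ −1, so 2 is not a witness.
Base 11: x_0 = 11^555 mod 2221 = 1431. x_0 is neither 1 nor 2220, so continue squaring. x_1 = 1431^2 mod 2221 = 2220. x_1 ≡ −1, so 11 is not a witness.
No listed base is a witness for 2221.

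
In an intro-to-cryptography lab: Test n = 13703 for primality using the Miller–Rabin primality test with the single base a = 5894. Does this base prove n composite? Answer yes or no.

n − 1 = 13702 = 2^1 · 6851, so s = 1 and d = 6851.
x_0 = 5894^6851 mod 13703 = 8166.
x_0 ∉ {1, 13702} and s = 1, so 5894 is a Miller–Rabin witness and 13703 is composite.

yes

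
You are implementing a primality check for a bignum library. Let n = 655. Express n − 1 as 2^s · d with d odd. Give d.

Halving: 654 → 327; 327 is odd.
So 654 = 2^1 · 327.

327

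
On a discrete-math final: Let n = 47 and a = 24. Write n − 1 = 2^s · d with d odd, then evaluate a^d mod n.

n − 1 = 46 = 2^1 · 23, so s = 1 and d = 23.
24^23 mod 47 = 1.

1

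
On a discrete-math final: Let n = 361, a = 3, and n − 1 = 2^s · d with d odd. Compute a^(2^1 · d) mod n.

267

n − 1 = 360 = 2^3 · 45, so s = 3 and d = 45.
Repeated squaring mod 361: 3^1 ≡ 3, 3^2 ≡ 9, 3^4 ≡ 81, 3^8 ≡ 63, 3^16 ≡ 359, 3^32 ≡ 4.
45 = 32 + 8 + 4 + 1, so 3^45 ≡ 4·63·81·3 ≡ 227 (mod 361).
x_0 = 227.
x_1 = 227^2 mod 361 = 267.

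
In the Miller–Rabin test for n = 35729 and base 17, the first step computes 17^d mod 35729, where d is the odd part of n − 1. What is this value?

19244

n − 1 = 35728 = 2^4 · 2233, so s = 4 and d = 2233.
Repeated squaring mod 35729: 17^1 ≡ 17, 17^2 ≡ 289, 17^4 ≡ 12063, 17^8 ≡ 27481, 17^16 ≡ 1488, 17^32 ≡ 34675, 17^64 ≡ 3317, 17^128 ≡ 33686, 17^256 ≡ 29285, 17^512 ≡ 8038, 17^1024 ≡ 11412, 17^2048 ≡ 1539.
2233 = 2048 + 128 + 32 + 16 + 8 + 1, so 17^2233 ≡ 1539·33686·34675·1488·27481·17 ≡ 19244 (mod 35729).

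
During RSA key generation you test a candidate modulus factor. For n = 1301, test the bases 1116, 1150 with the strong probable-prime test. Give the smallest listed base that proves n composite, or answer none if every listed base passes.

n − 1 = 1300 = 2^2 · 325, so s = 2 and d = 325.
Base 1116: x_0 = 1116^325 mod 1301 = 51. x_0 is neither 1 nor 1300, so continue squaring. x_1 = 51^2 mod 1301 = 1300. x_1 ≡ −1, so 1116 is not a witness.
Base 1150: x_0 = 1150^325 mod 1301 = 51. x_0 is neither 1 nor 1300, so continue squaring. x_1 = 51^2 mod 1301 = 1300. x_1 ≡ −1, so 1150 is not a witness.
No listed base is a witness for 1301.

none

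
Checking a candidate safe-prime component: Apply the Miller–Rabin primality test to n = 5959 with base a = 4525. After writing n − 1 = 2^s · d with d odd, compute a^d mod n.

16

n − 1 = 5958 = 2^1 · 2979, so s = 1 and d = 2979.
4525^2979 mod 5959 = 16.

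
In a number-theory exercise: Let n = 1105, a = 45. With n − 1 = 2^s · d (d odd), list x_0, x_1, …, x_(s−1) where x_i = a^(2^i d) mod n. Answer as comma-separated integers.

265, 610, 820, 560

n − 1 = 1104 = 2^4 · 69, so s = 4 and d = 69.
x_0 = 45^69 mod 1105 = 265.
x_1 = 265^2 mod 1105 = 610.
x_2 = 610^2 mod 1105 = 820.
x_3 = 820^2 mod 1105 = 560.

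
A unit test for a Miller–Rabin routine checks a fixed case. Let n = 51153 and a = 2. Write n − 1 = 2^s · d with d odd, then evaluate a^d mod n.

n − 1 = 51152 = 2^4 · 3197, so s = 4 and d = 3197.
2^3197 mod 51153 = 50573.

50573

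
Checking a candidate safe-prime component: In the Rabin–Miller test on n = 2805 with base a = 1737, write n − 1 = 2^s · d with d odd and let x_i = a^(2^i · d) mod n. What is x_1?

n − 1 = 2804 = 2^2 · 701, so s = 2 and d = 701.
Repeated squaring mod 2805: 1737^1 ≡ 1737, 1737^2 ≡ 1794, 1737^4 ≡ 1101, 1737^8 ≡ 441, 1737^16 ≡ 936, 1737^32 ≡ 936, 1737^64 ≡ 936, 1737^128 ≡ 936, 1737^256 ≡ 936, 1737^512 ≡ 936.
701 = 512 + 128 + 32 + 16 + 8 + 4 + 1, so 1737^701 ≡ 936·936·936·936·441·1101·1737 ≡ 2562 (mod 2805).
x_0 = 2562.
x_1 = 2562^2 mod 2805 = 144.

144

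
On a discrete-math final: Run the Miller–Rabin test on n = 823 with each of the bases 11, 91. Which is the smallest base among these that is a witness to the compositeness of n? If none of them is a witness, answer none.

n − 1 = 822 = 2^1 · 411, so s = 1 and d = 411.
Base 11: x_0 = 11^411 mod 823 = 822. x_0 = 822 ≡ −1, so 11 is not a witness.
Base 91: x_0 = 91^411 mod 823 = 822. x_0 = 822 ≡ −1, so 91 is not a witness.
No listed base is a witness for 823.

none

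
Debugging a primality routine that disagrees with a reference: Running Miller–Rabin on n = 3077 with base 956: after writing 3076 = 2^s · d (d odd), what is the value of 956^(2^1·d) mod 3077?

152

n − 1 = 3076 = 2^2 · 769, so s = 2 and d = 769.
Repeated squaring mod 3077: 956^1 ≡ 956, 956^2 ≡ 67, 956^4 ≡ 1412, 956^8 ≡ 2925, 956^16 ≡ 1565, 956^32 ≡ 3010, 956^64 ≡ 1412, 956^128 ≡ 2925, 956^256 ≡ 1565, 956^512 ≡ 3010.
769 = 512 + 256 + 1, so 956^769 ≡ 3010·1565·956 ≡ 1126 (mod 3077).
x_0 = 1126.
x_1 = 1126^2 mod 3077 = 152.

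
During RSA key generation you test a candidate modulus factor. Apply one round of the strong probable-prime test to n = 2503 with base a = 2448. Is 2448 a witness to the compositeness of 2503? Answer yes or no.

n − 1 = 2502 = 2^1 · 1251, so s = 1 and d = 1251.
Repeated squaring mod 2503: 2448^1 ≡ 2448, 2448^2 ≡ 522, 2448^4 ≡ 2160, 2448^8 ≡ 8, 2448^16 ≡ 64, 2448^32 ≡ 1593, 2448^64 ≡ 2110, 2448^128 ≡ 1766, 2448^256 ≡ 18, 2448^512 ≡ 324, 2448^1024 ≡ 2353.
1251 = 1024 + 128 + 64 + 32 + 2 + 1, so 2448^1251 ≡ 2353·1766·2110·1593·522·2448 ≡ 1 (mod 2503).
x_0 = 2448^1251 mod 2503 = 1.
x_0 = 1, so 2448 is not a witness.

no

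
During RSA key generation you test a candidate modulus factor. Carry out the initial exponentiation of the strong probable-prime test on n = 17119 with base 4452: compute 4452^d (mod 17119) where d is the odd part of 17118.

n − 1 = 17118 = 2^1 · 8559, so s = 1 and d = 8559.
Repeated squaring mod 17119: 4452^1 ≡ 4452, 4452^2 ≡ 13621, 4452^4 ≡ 13038, 4452^8 ≡ 14893, 4452^16 ≡ 7685, 4452^32 ≡ 15794, 4452^64 ≡ 9487, 4452^128 ≡ 8586, 4452^256 ≡ 4982, 4452^512 ≡ 14893, 4452^1024 ≡ 7685, 4452^2048 ≡ 15794, 4452^4096 ≡ 9487, 4452^8192 ≡ 8586.
8559 = 8192 + 256 + 64 + 32 + 8 + 4 + 2 + 1, so 4452^8559 ≡ 8586·4982·9487·15794·14893·13038·13621·4452 ≡ 12826 (mod 17119).

12826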